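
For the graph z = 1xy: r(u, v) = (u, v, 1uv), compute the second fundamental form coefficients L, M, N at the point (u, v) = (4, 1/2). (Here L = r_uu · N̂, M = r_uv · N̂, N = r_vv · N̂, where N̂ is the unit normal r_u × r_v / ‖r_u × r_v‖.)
L = 0;  M = 2*sqrt(69)/69;  N = 0

Compute the unit normal N̂(u, v) = (-v/sqrt(u^2 + v^2 + 1), -u/sqrt(u^2 + v^2 + 1), 1/sqrt(u^2 + v^2 + 1)), and the second partials r_uu, r_uv, r_vv. Take dot products:
  L(u, v) = r_uu · N̂ = 0,
  M(u, v) = r_uv · N̂ = 1/sqrt(u^2 + v^2 + 1),
  N(u, v) = r_vv · N̂ = 0.
Evaluating at (u, v) = (4, 1/2):
  L = 0, M = 2*sqrt(69)/69, N = 0.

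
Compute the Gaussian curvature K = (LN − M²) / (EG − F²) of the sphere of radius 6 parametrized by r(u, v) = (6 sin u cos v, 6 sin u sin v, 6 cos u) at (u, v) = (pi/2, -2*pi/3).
K = 1/36

Coefficients of the first fundamental form: E = 36, F = 0, G = 36*sin(u)^2.
Coefficients of the second fundamental form: L = -6*sin(u)/Abs(sin(u)), M = 0, N = -6*sin(u)^3/Abs(sin(u)).
Assemble K = (LN − M²)/(EG − F²) = 1/36. At (u, v) = (pi/2, -2*pi/3): K = 1/36.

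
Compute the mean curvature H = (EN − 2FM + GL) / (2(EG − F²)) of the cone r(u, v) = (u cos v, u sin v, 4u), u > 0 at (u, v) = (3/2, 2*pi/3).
H = 4*sqrt(17)/51

With E = 17, F = 0, G = u^2, L = 0, M = 0, N = 4*sqrt(17)*u^2/(17*Abs(u)), assemble
  H = (EN − 2FM + GL) / (2(EG − F²)) = 2*sqrt(17)/(17*Abs(u)).
At (u, v) = (3/2, 2*pi/3): H = 4*sqrt(17)/51.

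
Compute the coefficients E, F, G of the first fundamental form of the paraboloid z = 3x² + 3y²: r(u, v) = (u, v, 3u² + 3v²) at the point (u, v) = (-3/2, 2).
E = 82;  F = -108;  G = 145

Partials: r_u = (1, 0, 6*u), r_v = (0, 1, 6*v). As functions of (u, v):
  E = r_u · r_u = 36*u^2 + 1,
  F = r_u · r_v = 36*u*v,
  G = r_v · r_v = 36*v^2 + 1.
Evaluating at (u, v) = (-3/2, 2): E = 82, F = -108, G = 145.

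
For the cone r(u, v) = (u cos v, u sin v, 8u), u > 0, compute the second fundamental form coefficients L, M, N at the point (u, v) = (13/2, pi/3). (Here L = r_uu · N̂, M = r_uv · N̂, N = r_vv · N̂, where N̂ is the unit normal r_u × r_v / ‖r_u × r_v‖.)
L = 0;  M = 0;  N = 4*sqrt(65)/5

Compute the unit normal N̂(u, v) = (-8*sqrt(65)*u*cos(v)/(65*Abs(u)), -8*sqrt(65)*u*sin(v)/(65*Abs(u)), sqrt(65)*u/(65*Abs(u))), and the second partials r_uu, r_uv, r_vv. Take dot products:
  L(u, v) = r_uu · N̂ = 0,
  M(u, v) = r_uv · N̂ = 0,
  N(u, v) = r_vv · N̂ = 8*sqrt(65)*u^2/(65*Abs(u)).
Evaluating at (u, v) = (13/2, pi/3):
  L = 0, M = 0, N = 4*sqrt(65)/5.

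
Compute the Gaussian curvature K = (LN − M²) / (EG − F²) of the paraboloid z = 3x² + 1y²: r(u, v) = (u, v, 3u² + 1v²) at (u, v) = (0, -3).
K = 12/1369

Coefficients of the first fundamental form: E = 36*u^2 + 1, F = 12*u*v, G = 4*v^2 + 1.
Coefficients of the second fundamental form: L = 6/sqrt(36*u^2 + 4*v^2 + 1), M = 0, N = 2/sqrt(36*u^2 + 4*v^2 + 1).
Assemble K = (LN − M²)/(EG − F²) = 12/(1296*u^4 + 288*u^2*v^2 + 72*u^2 + 16*v^4 + 8*v^2 + 1). At (u, v) = (0, -3): K = 12/1369.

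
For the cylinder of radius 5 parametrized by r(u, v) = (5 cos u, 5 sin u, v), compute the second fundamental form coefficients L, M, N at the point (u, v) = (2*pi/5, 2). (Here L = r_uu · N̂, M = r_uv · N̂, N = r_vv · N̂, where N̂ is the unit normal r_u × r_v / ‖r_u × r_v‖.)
L = -5;  M = 0;  N = 0

Compute the unit normal N̂(u, v) = (cos(u), sin(u), 0), and the second partials r_uu, r_uv, r_vv. Take dot products:
  L(u, v) = r_uu · N̂ = -5,
  M(u, v) = r_uv · N̂ = 0,
  N(u, v) = r_vv · N̂ = 0.
Evaluating at (u, v) = (2*pi/5, 2):
  L = -5, M = 0, N = 0.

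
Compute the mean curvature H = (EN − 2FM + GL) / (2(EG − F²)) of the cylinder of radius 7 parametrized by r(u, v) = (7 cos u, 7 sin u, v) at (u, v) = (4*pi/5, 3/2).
H = -1/14

With E = 49, F = 0, G = 1, L = -7, M = 0, N = 0, assemble
  H = (EN − 2FM + GL) / (2(EG − F²)) = -1/14.
At (u, v) = (4*pi/5, 3/2): H = -1/14.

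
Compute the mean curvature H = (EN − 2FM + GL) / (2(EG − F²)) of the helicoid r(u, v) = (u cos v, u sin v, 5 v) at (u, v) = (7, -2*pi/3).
H = 0

With E = 1, F = 0, G = u^2 + 25, L = 0, M = -5/sqrt(u^2 + 25), N = 0, assemble
  H = (EN − 2FM + GL) / (2(EG − F²)) = 0.
At (u, v) = (7, -2*pi/3): H = 0.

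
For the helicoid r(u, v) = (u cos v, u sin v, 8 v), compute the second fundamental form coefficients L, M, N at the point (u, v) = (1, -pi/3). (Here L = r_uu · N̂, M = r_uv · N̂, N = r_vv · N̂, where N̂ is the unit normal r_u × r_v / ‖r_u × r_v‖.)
L = 0;  M = -8*sqrt(65)/65;  N = 0

Compute the unit normal N̂(u, v) = (8*sin(v)/sqrt(u^2 + 64), -8*cos(v)/sqrt(u^2 + 64), u/sqrt(u^2 + 64)), and the second partials r_uu, r_uv, r_vv. Take dot products:
  L(u, v) = r_uu · N̂ = 0,
  M(u, v) = r_uv · N̂ = -8/sqrt(u^2 + 64),
  N(u, v) = r_vv · N̂ = 0.
Evaluating at (u, v) = (1, -pi/3):
  L = 0, M = -8*sqrt(65)/65, N = 0.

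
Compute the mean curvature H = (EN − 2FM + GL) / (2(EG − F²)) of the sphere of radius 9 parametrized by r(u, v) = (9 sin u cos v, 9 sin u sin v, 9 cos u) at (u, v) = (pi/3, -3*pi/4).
H = -1/9

With E = 81, F = 0, G = 81*sin(u)^2, L = -9*sin(u)/Abs(sin(u)), M = 0, N = -9*sin(u)^3/Abs(sin(u)), assemble
  H = (EN − 2FM + GL) / (2(EG − F²)) = -sin(u)/(9*Abs(sin(u))).
At (u, v) = (pi/3, -3*pi/4): H = -1/9.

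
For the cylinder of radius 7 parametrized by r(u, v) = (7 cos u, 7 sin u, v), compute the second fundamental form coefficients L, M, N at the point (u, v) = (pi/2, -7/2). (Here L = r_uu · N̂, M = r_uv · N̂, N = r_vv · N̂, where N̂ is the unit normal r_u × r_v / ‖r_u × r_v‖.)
L = -7;  M = 0;  N = 0

Compute the unit normal N̂(u, v) = (cos(u), sin(u), 0), and the second partials r_uu, r_uv, r_vv. Take dot products:
  L(u, v) = r_uu · N̂ = -7,
  M(u, v) = r_uv · N̂ = 0,
  N(u, v) = r_vv · N̂ = 0.
Evaluating at (u, v) = (pi/2, -7/2):
  L = -7, M = 0, N = 0.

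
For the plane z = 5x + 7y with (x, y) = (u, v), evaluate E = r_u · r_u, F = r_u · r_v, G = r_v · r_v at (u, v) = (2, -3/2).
E = 26;  F = 35;  G = 50

Partials: r_u = (1, 0, 5), r_v = (0, 1, 7). As functions of (u, v):
  E = r_u · r_u = 26,
  F = r_u · r_v = 35,
  G = r_v · r_v = 50.
Evaluating at (u, v) = (2, -3/2): E = 26, F = 35, G = 50.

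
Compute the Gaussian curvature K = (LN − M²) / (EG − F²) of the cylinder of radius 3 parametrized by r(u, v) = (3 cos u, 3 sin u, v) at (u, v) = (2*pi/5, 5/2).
K = 0

Coefficients of the first fundamental form: E = 9, F = 0, G = 1.
Coefficients of the second fundamental form: L = -3, M = 0, N = 0.
Assemble K = (LN − M²)/(EG − F²) = 0. At (u, v) = (2*pi/5, 5/2): K = 0.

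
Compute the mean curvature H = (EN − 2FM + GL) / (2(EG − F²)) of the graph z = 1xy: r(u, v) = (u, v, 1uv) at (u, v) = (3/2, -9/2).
H = 27*sqrt(94)/4418

With E = v^2 + 1, F = u*v, G = u^2 + 1, L = 0, M = 1/sqrt(u^2 + v^2 + 1), N = 0, assemble
  H = (EN − 2FM + GL) / (2(EG − F²)) = -u*v/(u^2 + v^2 + 1)^(3/2).
At (u, v) = (3/2, -9/2): H = 27*sqrt(94)/4418.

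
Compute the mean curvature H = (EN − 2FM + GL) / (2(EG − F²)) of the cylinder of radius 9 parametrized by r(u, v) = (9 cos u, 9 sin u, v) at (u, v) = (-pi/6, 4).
H = -1/18

With E = 81, F = 0, G = 1, L = -9, M = 0, N = 0, assemble
  H = (EN − 2FM + GL) / (2(EG − F²)) = -1/18.
At (u, v) = (-pi/6, 4): H = -1/18.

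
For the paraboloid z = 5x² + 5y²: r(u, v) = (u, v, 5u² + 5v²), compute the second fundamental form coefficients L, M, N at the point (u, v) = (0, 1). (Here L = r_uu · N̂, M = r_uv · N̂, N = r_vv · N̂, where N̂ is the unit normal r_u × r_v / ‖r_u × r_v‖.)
L = 10*sqrt(101)/101;  M = 0;  N = 10*sqrt(101)/101

Compute the unit normal N̂(u, v) = (-10*u/sqrt(100*u^2 + 100*v^2 + 1), -10*v/sqrt(100*u^2 + 100*v^2 + 1), 1/sqrt(100*u^2 + 100*v^2 + 1)), and the second partials r_uu, r_uv, r_vv. Take dot products:
  L(u, v) = r_uu · N̂ = 10/sqrt(100*u^2 + 100*v^2 + 1),
  M(u, v) = r_uv · N̂ = 0,
  N(u, v) = r_vv · N̂ = 10/sqrt(100*u^2 + 100*v^2 + 1).
Evaluating at (u, v) = (0, 1):
  L = 10*sqrt(101)/101, M = 0, N = 10*sqrt(101)/101.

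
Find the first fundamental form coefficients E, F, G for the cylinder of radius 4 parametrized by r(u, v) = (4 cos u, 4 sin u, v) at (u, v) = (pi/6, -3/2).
E = 16;  F = 0;  G = 1

Partials: r_u = (-4*sin(u), 4*cos(u), 0), r_v = (0, 0, 1). As functions of (u, v):
  E = r_u · r_u = 16,
  F = r_u · r_v = 0,
  G = r_v · r_v = 1.
Evaluating at (u, v) = (pi/6, -3/2): E = 16, F = 0, G = 1.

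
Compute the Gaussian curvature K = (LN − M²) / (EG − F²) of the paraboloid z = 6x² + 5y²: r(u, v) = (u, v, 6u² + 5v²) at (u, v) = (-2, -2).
K = 120/954529

Coefficients of the first fundamental form: E = 144*u^2 + 1, F = 120*u*v, G = 100*v^2 + 1.
Coefficients of the second fundamental form: L = 12/sqrt(144*u^2 + 100*v^2 + 1), M = 0, N = 10/sqrt(144*u^2 + 100*v^2 + 1).
Assemble K = (LN − M²)/(EG − F²) = 120/(20736*u^4 + 28800*u^2*v^2 + 288*u^2 + 10000*v^4 + 200*v^2 + 1). At (u, v) = (-2, -2): K = 120/954529.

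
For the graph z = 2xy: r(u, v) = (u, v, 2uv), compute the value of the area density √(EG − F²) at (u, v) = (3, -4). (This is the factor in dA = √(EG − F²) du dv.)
√(EG − F²)|_{(3, -4)} = sqrt(101)

E = 4*v^2 + 1, F = 4*u*v, G = 4*u^2 + 1, so EG − F² = 4*u^2 + 4*v^2 + 1. Taking the positive square root: √(EG − F²) = sqrt(4*u^2 + 4*v^2 + 1). At (u, v) = (3, -4): sqrt(101).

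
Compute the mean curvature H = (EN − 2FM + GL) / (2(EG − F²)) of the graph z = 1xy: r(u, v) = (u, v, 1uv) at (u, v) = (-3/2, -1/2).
H = -3*sqrt(14)/98

With E = v^2 + 1, F = u*v, G = u^2 + 1, L = 0, M = 1/sqrt(u^2 + v^2 + 1), N = 0, assemble
  H = (EN − 2FM + GL) / (2(EG − F²)) = -u*v/(u^2 + v^2 + 1)^(3/2).
At (u, v) = (-3/2, -1/2): H = -3*sqrt(14)/98.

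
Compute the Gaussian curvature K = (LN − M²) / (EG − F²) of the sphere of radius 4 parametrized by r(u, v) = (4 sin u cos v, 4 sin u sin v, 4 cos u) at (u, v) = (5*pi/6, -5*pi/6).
K = 1/16

Coefficients of the first fundamental form: E = 16, F = 0, G = 16*sin(u)^2.
Coefficients of the second fundamental form: L = -4*sin(u)/Abs(sin(u)), M = 0, N = -4*sin(u)^3/Abs(sin(u)).
Assemble K = (LN − M²)/(EG − F²) = 1/16. At (u, v) = (5*pi/6, -5*pi/6): K = 1/16.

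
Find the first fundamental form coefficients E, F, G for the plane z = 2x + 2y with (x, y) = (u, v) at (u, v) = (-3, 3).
E = 5;  F = 4;  G = 5

Partials: r_u = (1, 0, 2), r_v = (0, 1, 2). As functions of (u, v):
  E = r_u · r_u = 5,
  F = r_u · r_v = 4,
  G = r_v · r_v = 5.
Evaluating at (u, v) = (-3, 3): E = 5, F = 4, G = 5.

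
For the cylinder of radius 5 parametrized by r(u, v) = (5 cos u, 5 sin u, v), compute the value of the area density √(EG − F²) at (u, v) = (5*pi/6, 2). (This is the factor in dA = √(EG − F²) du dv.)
√(EG − F²)|_{(5*pi/6, 2)} = 5

E = 25, F = 0, G = 1, so EG − F² = 25. Taking the positive square root: √(EG − F²) = 5. At (u, v) = (5*pi/6, 2): 5.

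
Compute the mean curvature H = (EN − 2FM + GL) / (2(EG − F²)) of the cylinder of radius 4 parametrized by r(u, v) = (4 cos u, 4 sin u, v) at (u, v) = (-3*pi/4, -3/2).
H = -1/8

With E = 16, F = 0, G = 1, L = -4, M = 0, N = 0, assemble
  H = (EN − 2FM + GL) / (2(EG − F²)) = -1/8.
At (u, v) = (-3*pi/4, -3/2): H = -1/8.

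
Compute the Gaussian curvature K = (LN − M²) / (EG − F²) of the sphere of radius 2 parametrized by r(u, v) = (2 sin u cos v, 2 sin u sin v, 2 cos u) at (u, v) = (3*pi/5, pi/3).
K = 1/4

Coefficients of the first fundamental form: E = 4, F = 0, G = 4*sin(u)^2.
Coefficients of the second fundamental form: L = -2*sin(u)/Abs(sin(u)), M = 0, N = -2*sin(u)^3/Abs(sin(u)).
Assemble K = (LN − M²)/(EG − F²) = 1/4. At (u, v) = (3*pi/5, pi/3): K = 1/4.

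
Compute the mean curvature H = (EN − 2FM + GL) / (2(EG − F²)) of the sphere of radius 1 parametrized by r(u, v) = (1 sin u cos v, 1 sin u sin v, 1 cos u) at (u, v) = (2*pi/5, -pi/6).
H = -1

With E = 1, F = 0, G = sin(u)^2, L = -sin(u)/Abs(sin(u)), M = 0, N = -sin(u)^3/Abs(sin(u)), assemble
  H = (EN − 2FM + GL) / (2(EG − F²)) = -sin(u)/Abs(sin(u)).
At (u, v) = (2*pi/5, -pi/6): H = -1.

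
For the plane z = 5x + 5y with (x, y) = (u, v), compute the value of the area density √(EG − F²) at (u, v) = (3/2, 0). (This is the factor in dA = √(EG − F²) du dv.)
√(EG − F²)|_{(3/2, 0)} = sqrt(51)

E = 26, F = 25, G = 26, so EG − F² = 51. Taking the positive square root: √(EG − F²) = sqrt(51). At (u, v) = (3/2, 0): sqrt(51).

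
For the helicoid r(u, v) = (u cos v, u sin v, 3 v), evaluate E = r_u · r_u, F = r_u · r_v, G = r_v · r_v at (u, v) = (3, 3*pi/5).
E = 1;  F = 0;  G = 18

Partials: r_u = (cos(v), sin(v), 0), r_v = (-u*sin(v), u*cos(v), 3). As functions of (u, v):
  E = r_u · r_u = 1,
  F = r_u · r_v = 0,
  G = r_v · r_v = u^2 + 9.
Evaluating at (u, v) = (3, 3*pi/5): E = 1, F = 0, G = 18.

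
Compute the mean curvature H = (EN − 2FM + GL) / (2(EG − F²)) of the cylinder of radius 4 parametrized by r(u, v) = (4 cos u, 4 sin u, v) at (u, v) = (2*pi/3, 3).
H = -1/8

With E = 16, F = 0, G = 1, L = -4, M = 0, N = 0, assemble
  H = (EN − 2FM + GL) / (2(EG − F²)) = -1/8.
At (u, v) = (2*pi/3, 3): H = -1/8.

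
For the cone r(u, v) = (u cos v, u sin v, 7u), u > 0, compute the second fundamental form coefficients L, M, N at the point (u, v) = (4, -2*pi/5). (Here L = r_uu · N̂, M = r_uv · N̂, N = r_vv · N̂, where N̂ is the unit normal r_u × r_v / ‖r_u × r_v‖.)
L = 0;  M = 0;  N = 14*sqrt(2)/5

Compute the unit normal N̂(u, v) = (-7*sqrt(2)*u*cos(v)/(10*Abs(u)), -7*sqrt(2)*u*sin(v)/(10*Abs(u)), sqrt(2)*u/(10*Abs(u))), and the second partials r_uu, r_uv, r_vv. Take dot products:
  L(u, v) = r_uu · N̂ = 0,
  M(u, v) = r_uv · N̂ = 0,
  N(u, v) = r_vv · N̂ = 7*sqrt(2)*u^2/(10*Abs(u)).
Evaluating at (u, v) = (4, -2*pi/5):
  L = 0, M = 0, N = 14*sqrt(2)/5.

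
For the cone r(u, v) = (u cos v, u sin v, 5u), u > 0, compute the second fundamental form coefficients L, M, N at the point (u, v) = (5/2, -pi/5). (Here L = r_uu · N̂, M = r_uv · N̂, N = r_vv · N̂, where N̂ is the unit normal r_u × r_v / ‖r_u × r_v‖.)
L = 0;  M = 0;  N = 25*sqrt(26)/52

Compute the unit normal N̂(u, v) = (-5*sqrt(26)*u*cos(v)/(26*Abs(u)), -5*sqrt(26)*u*sin(v)/(26*Abs(u)), sqrt(26)*u/(26*Abs(u))), and the second partials r_uu, r_uv, r_vv. Take dot products:
  L(u, v) = r_uu · N̂ = 0,
  M(u, v) = r_uv · N̂ = 0,
  N(u, v) = r_vv · N̂ = 5*sqrt(26)*u^2/(26*Abs(u)).
Evaluating at (u, v) = (5/2, -pi/5):
  L = 0, M = 0, N = 25*sqrt(26)/52.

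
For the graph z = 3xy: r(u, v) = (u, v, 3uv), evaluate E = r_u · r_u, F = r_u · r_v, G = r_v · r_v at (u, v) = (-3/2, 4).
E = 145;  F = -54;  G = 85/4

Partials: r_u = (1, 0, 3*v), r_v = (0, 1, 3*u). As functions of (u, v):
  E = r_u · r_u = 9*v^2 + 1,
  F = r_u · r_v = 9*u*v,
  G = r_v · r_v = 9*u^2 + 1.
Evaluating at (u, v) = (-3/2, 4): E = 145, F = -54, G = 85/4.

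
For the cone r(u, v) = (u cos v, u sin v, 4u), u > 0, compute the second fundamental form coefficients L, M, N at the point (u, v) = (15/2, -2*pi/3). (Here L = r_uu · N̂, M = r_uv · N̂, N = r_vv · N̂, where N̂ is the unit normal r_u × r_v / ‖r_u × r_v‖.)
L = 0;  M = 0;  N = 30*sqrt(17)/17

Compute the unit normal N̂(u, v) = (-4*sqrt(17)*u*cos(v)/(17*Abs(u)), -4*sqrt(17)*u*sin(v)/(17*Abs(u)), sqrt(17)*u/(17*Abs(u))), and the second partials r_uu, r_uv, r_vv. Take dot products:
  L(u, v) = r_uu · N̂ = 0,
  M(u, v) = r_uv · N̂ = 0,
  N(u, v) = r_vv · N̂ = 4*sqrt(17)*u^2/(17*Abs(u)).
Evaluating at (u, v) = (15/2, -2*pi/3):
  L = 0, M = 0, N = 30*sqrt(17)/17.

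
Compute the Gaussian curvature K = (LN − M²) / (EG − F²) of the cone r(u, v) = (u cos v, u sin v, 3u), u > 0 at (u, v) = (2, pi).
K = 0

Coefficients of the first fundamental form: E = 10, F = 0, G = u^2.
Coefficients of the second fundamental form: L = 0, M = 0, N = 3*sqrt(10)*u^2/(10*Abs(u)).
Assemble K = (LN − M²)/(EG − F²) = 0. At (u, v) = (2, pi): K = 0.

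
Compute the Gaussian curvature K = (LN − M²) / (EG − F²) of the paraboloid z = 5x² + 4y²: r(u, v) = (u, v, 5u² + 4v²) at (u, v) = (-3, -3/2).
K = 16/218405

Coefficients of the first fundamental form: E = 100*u^2 + 1, F = 80*u*v, G = 64*v^2 + 1.
Coefficients of the second fundamental form: L = 10/sqrt(100*u^2 + 64*v^2 + 1), M = 0, N = 8/sqrt(100*u^2 + 64*v^2 + 1).
Assemble K = (LN − M²)/(EG − F²) = 80/(10000*u^4 + 12800*u^2*v^2 + 200*u^2 + 4096*v^4 + 128*v^2 + 1). At (u, v) = (-3, -3/2): K = 16/218405.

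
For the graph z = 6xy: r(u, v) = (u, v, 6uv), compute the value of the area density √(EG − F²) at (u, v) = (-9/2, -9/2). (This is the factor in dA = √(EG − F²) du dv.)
√(EG − F²)|_{(-9/2, -9/2)} = sqrt(1459)

E = 36*v^2 + 1, F = 36*u*v, G = 36*u^2 + 1, so EG − F² = 36*u^2 + 36*v^2 + 1. Taking the positive square root: √(EG − F²) = sqrt(36*u^2 + 36*v^2 + 1). At (u, v) = (-9/2, -9/2): sqrt(1459).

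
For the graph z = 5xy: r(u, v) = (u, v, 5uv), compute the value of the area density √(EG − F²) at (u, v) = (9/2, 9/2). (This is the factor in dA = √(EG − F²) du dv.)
√(EG − F²)|_{(9/2, 9/2)} = sqrt(4054)/2

E = 25*v^2 + 1, F = 25*u*v, G = 25*u^2 + 1, so EG − F² = 25*u^2 + 25*v^2 + 1. Taking the positive square root: √(EG − F²) = sqrt(25*u^2 + 25*v^2 + 1). At (u, v) = (9/2, 9/2): sqrt(4054)/2.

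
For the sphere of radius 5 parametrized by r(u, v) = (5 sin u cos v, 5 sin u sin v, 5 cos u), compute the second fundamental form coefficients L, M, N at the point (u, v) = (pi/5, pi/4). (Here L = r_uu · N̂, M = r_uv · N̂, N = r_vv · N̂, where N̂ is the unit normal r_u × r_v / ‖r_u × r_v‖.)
L = -5;  M = 0;  N = -25/8 + 5*sqrt(5)/8

Compute the unit normal N̂(u, v) = (sin(u)^2*cos(v)/Abs(sin(u)), sin(u)^2*sin(v)/Abs(sin(u)), sin(2*u)/(2*Abs(sin(u)))), and the second partials r_uu, r_uv, r_vv. Take dot products:
  L(u, v) = r_uu · N̂ = -5*sin(u)/Abs(sin(u)),
  M(u, v) = r_uv · N̂ = 0,
  N(u, v) = r_vv · N̂ = -5*sin(u)^3/Abs(sin(u)).
Evaluating at (u, v) = (pi/5, pi/4):
  L = -5, M = 0, N = -25/8 + 5*sqrt(5)/8.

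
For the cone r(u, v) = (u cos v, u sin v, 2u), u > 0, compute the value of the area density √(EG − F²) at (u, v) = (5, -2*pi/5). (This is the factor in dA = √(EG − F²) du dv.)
√(EG − F²)|_{(5, -2*pi/5)} = 5*sqrt(5)

E = 5, F = 0, G = u^2, so EG − F² = 5*u^2. Taking the positive square root: √(EG − F²) = sqrt(5)*Abs(u). At (u, v) = (5, -2*pi/5): 5*sqrt(5).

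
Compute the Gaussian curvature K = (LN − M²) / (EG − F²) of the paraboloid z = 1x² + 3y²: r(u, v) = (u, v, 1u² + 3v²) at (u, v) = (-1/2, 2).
K = 3/5329

Coefficients of the first fundamental form: E = 4*u^2 + 1, F = 12*u*v, G = 36*v^2 + 1.
Coefficients of the second fundamental form: L = 2/sqrt(4*u^2 + 36*v^2 + 1), M = 0, N = 6/sqrt(4*u^2 + 36*v^2 + 1).
Assemble K = (LN − M²)/(EG − F²) = 12/(16*u^4 + 288*u^2*v^2 + 8*u^2 + 1296*v^4 + 72*v^2 + 1). At (u, v) = (-1/2, 2): K = 3/5329.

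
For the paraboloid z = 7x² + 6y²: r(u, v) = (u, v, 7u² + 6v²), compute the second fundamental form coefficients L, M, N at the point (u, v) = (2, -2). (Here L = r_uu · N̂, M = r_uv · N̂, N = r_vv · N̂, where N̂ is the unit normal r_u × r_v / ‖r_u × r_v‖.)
L = 14*sqrt(1361)/1361;  M = 0;  N = 12*sqrt(1361)/1361

Compute the unit normal N̂(u, v) = (-14*u/sqrt(196*u^2 + 144*v^2 + 1), -12*v/sqrt(196*u^2 + 144*v^2 + 1), 1/sqrt(196*u^2 + 144*v^2 + 1)), and the second partials r_uu, r_uv, r_vv. Take dot products:
  L(u, v) = r_uu · N̂ = 14/sqrt(196*u^2 + 144*v^2 + 1),
  M(u, v) = r_uv · N̂ = 0,
  N(u, v) = r_vv · N̂ = 12/sqrt(196*u^2 + 144*v^2 + 1).
Evaluating at (u, v) = (2, -2):
  L = 14*sqrt(1361)/1361, M = 0, N = 12*sqrt(1361)/1361.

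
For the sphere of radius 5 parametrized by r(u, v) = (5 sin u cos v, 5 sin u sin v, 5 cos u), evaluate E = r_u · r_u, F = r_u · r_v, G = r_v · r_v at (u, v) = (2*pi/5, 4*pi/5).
E = 25;  F = 0;  G = 25*sqrt(5)/8 + 125/8

Partials: r_u = (5*cos(u)*cos(v), 5*sin(v)*cos(u), -5*sin(u)), r_v = (-5*sin(u)*sin(v), 5*sin(u)*cos(v), 0). As functions of (u, v):
  E = r_u · r_u = 25,
  F = r_u · r_v = 0,
  G = r_v · r_v = 25*sin(u)^2.
Evaluating at (u, v) = (2*pi/5, 4*pi/5): E = 25, F = 0, G = 25*sqrt(5)/8 + 125/8.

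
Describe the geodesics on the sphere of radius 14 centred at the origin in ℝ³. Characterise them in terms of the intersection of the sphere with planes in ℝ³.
Geodesics on the sphere of radius 14 are great circles — circles of radius 14 obtained as the intersection of the sphere with planes through the origin (the centre of the sphere).

A curve α(t) of nonzero constant speed on the sphere of radius 14 is a geodesic iff its acceleration α̈ is everywhere normal to the surface, i.e. parallel to the radial vector α(t). Then d/dt(α × α̇) = α̇ × α̇ + α × α̈ = 0, so α × α̇ is a constant vector n ≠ 0 and α(t) · n = 0 for all t: α lies in the plane through the origin with normal n. The intersection of that plane with the sphere is a circle of radius 14 (a great circle). Conversely, a great circle traversed at constant speed has centripetal acceleration pointing at the origin, hence normal to the sphere, so every great circle is a geodesic.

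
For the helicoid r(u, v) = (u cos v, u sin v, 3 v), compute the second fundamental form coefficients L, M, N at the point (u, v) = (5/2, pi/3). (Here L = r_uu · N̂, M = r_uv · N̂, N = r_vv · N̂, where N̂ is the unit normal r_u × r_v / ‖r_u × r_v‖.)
L = 0;  M = -6*sqrt(61)/61;  N = 0

Compute the unit normal N̂(u, v) = (3*sin(v)/sqrt(u^2 + 9), -3*cos(v)/sqrt(u^2 + 9), u/sqrt(u^2 + 9)), and the second partials r_uu, r_uv, r_vv. Take dot products:
  L(u, v) = r_uu · N̂ = 0,
  M(u, v) = r_uv · N̂ = -3/sqrt(u^2 + 9),
  N(u, v) = r_vv · N̂ = 0.
Evaluating at (u, v) = (5/2, pi/3):
  L = 0, M = -6*sqrt(61)/61, N = 0.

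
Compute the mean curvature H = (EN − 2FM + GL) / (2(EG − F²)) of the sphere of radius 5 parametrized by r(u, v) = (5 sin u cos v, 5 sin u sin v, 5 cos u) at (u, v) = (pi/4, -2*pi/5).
H = -1/5

With E = 25, F = 0, G = 25*sin(u)^2, L = -5*sin(u)/Abs(sin(u)), M = 0, N = -5*sin(u)^3/Abs(sin(u)), assemble
  H = (EN − 2FM + GL) / (2(EG − F²)) = -sin(u)/(5*Abs(sin(u))).
At (u, v) = (pi/4, -2*pi/5): H = -1/5.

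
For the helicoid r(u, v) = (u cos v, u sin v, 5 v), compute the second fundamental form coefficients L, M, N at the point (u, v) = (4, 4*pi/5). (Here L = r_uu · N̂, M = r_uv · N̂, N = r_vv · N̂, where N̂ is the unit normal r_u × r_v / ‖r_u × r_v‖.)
L = 0;  M = -5*sqrt(41)/41;  N = 0

Compute the unit normal N̂(u, v) = (5*sin(v)/sqrt(u^2 + 25), -5*cos(v)/sqrt(u^2 + 25), u/sqrt(u^2 + 25)), and the second partials r_uu, r_uv, r_vv. Take dot products:
  L(u, v) = r_uu · N̂ = 0,
  M(u, v) = r_uv · N̂ = -5/sqrt(u^2 + 25),
  N(u, v) = r_vv · N̂ = 0.
Evaluating at (u, v) = (4, 4*pi/5):
  L = 0, M = -5*sqrt(41)/41, N = 0.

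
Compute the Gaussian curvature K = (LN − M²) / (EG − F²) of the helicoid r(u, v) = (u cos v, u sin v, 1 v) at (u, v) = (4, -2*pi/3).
K = -1/289

Coefficients of the first fundamental form: E = 1, F = 0, G = u^2 + 1.
Coefficients of the second fundamental form: L = 0, M = -1/sqrt(u^2 + 1), N = 0.
Assemble K = (LN − M²)/(EG − F²) = -1/(u^2 + 1)^2. At (u, v) = (4, -2*pi/3): K = -1/289.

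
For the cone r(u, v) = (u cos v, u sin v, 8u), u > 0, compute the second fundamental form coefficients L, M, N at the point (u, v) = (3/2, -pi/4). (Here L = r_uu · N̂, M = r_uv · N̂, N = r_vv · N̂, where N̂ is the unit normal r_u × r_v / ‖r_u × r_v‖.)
L = 0;  M = 0;  N = 12*sqrt(65)/65

Compute the unit normal N̂(u, v) = (-8*sqrt(65)*u*cos(v)/(65*Abs(u)), -8*sqrt(65)*u*sin(v)/(65*Abs(u)), sqrt(65)*u/(65*Abs(u))), and the second partials r_uu, r_uv, r_vv. Take dot products:
  L(u, v) = r_uu · N̂ = 0,
  M(u, v) = r_uv · N̂ = 0,
  N(u, v) = r_vv · N̂ = 8*sqrt(65)*u^2/(65*Abs(u)).
Evaluating at (u, v) = (3/2, -pi/4):
  L = 0, M = 0, N = 12*sqrt(65)/65.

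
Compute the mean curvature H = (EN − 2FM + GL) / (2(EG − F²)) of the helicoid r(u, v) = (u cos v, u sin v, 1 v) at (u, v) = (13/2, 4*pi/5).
H = 0

With E = 1, F = 0, G = u^2 + 1, L = 0, M = -1/sqrt(u^2 + 1), N = 0, assemble
  H = (EN − 2FM + GL) / (2(EG − F²)) = 0.
At (u, v) = (13/2, 4*pi/5): H = 0.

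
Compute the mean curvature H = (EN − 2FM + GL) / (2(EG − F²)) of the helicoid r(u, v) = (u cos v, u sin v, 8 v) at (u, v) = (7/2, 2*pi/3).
H = 0

With E = 1, F = 0, G = u^2 + 64, L = 0, M = -8/sqrt(u^2 + 64), N = 0, assemble
  H = (EN − 2FM + GL) / (2(EG − F²)) = 0.
At (u, v) = (7/2, 2*pi/3): H = 0.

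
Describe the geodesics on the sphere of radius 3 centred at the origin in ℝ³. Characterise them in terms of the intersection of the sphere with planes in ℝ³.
Geodesics on the sphere of radius 3 are great circles — circles of radius 3 obtained as the intersection of the sphere with planes through the origin (the centre of the sphere).

A curve α(t) of nonzero constant speed on the sphere of radius 3 is a geodesic iff its acceleration α̈ is everywhere normal to the surface, i.e. parallel to the radial vector α(t). Then d/dt(α × α̇) = α̇ × α̇ + α × α̈ = 0, so α × α̇ is a constant vector n ≠ 0 and α(t) · n = 0 for all t: α lies in the plane through the origin with normal n. The intersection of that plane with the sphere is a circle of radius 3 (a great circle). Conversely, a great circle traversed at constant speed has centripetal acceleration pointing at the origin, hence normal to the sphere, so every great circle is a geodesic.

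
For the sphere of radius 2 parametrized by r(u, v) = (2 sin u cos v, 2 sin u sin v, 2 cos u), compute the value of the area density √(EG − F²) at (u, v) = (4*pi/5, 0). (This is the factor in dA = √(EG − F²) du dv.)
√(EG − F²)|_{(4*pi/5, 0)} = sqrt(10 - 2*sqrt(5))

E = 4, F = 0, G = 4*sin(u)^2, so EG − F² = 16*sin(u)^2. Taking the positive square root: √(EG − F²) = 4*Abs(sin(u)). At (u, v) = (4*pi/5, 0): sqrt(10 - 2*sqrt(5)).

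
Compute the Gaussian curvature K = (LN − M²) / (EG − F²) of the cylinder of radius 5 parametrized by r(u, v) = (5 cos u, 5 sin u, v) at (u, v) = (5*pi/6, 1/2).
K = 0

Coefficients of the first fundamental form: E = 25, F = 0, G = 1.
Coefficients of the second fundamental form: L = -5, M = 0, N = 0.
Assemble K = (LN − M²)/(EG − F²) = 0. At (u, v) = (5*pi/6, 1/2): K = 0.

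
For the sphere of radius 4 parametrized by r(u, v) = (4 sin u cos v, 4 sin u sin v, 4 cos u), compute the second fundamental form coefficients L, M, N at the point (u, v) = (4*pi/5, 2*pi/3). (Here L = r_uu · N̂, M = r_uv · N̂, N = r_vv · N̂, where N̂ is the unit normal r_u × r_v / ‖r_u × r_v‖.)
L = -4;  M = 0;  N = -5/2 + sqrt(5)/2

Compute the unit normal N̂(u, v) = (sin(u)^2*cos(v)/Abs(sin(u)), sin(u)^2*sin(v)/Abs(sin(u)), sin(2*u)/(2*Abs(sin(u)))), and the second partials r_uu, r_uv, r_vv. Take dot products:
  L(u, v) = r_uu · N̂ = -4*sin(u)/Abs(sin(u)),
  M(u, v) = r_uv · N̂ = 0,
  N(u, v) = r_vv · N̂ = -4*sin(u)^3/Abs(sin(u)).
Evaluating at (u, v) = (4*pi/5, 2*pi/3):
  L = -4, M = 0, N = -5/2 + sqrt(5)/2.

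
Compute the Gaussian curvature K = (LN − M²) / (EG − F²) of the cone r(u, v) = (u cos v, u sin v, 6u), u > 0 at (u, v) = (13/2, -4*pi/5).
K = 0

Coefficients of the first fundamental form: E = 37, F = 0, G = u^2.
Coefficients of the second fundamental form: L = 0, M = 0, N = 6*sqrt(37)*u^2/(37*Abs(u)).
Assemble K = (LN − M²)/(EG − F²) = 0. At (u, v) = (13/2, -4*pi/5): K = 0.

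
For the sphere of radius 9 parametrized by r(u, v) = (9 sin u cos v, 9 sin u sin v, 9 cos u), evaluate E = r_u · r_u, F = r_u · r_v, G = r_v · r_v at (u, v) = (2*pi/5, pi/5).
E = 81;  F = 0;  G = 81*sqrt(5)/8 + 405/8

Partials: r_u = (9*cos(u)*cos(v), 9*sin(v)*cos(u), -9*sin(u)), r_v = (-9*sin(u)*sin(v), 9*sin(u)*cos(v), 0). As functions of (u, v):
  E = r_u · r_u = 81,
  F = r_u · r_v = 0,
  G = r_v · r_v = 81*sin(u)^2.
Evaluating at (u, v) = (2*pi/5, pi/5): E = 81, F = 0, G = 81*sqrt(5)/8 + 405/8.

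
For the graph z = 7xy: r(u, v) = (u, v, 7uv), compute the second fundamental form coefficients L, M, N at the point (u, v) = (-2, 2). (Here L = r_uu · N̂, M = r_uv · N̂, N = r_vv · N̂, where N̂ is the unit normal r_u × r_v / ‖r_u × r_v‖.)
L = 0;  M = 7*sqrt(393)/393;  N = 0

Compute the unit normal N̂(u, v) = (-7*v/sqrt(49*u^2 + 49*v^2 + 1), -7*u/sqrt(49*u^2 + 49*v^2 + 1), 1/sqrt(49*u^2 + 49*v^2 + 1)), and the second partials r_uu, r_uv, r_vv. Take dot products:
  L(u, v) = r_uu · N̂ = 0,
  M(u, v) = r_uv · N̂ = 7/sqrt(49*u^2 + 49*v^2 + 1),
  N(u, v) = r_vv · N̂ = 0.
Evaluating at (u, v) = (-2, 2):
  L = 0, M = 7*sqrt(393)/393, N = 0.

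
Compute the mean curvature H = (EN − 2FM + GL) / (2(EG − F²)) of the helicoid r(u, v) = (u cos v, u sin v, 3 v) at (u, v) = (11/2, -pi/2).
H = 0

With E = 1, F = 0, G = u^2 + 9, L = 0, M = -3/sqrt(u^2 + 9), N = 0, assemble
  H = (EN − 2FM + GL) / (2(EG − F²)) = 0.
At (u, v) = (11/2, -pi/2): H = 0.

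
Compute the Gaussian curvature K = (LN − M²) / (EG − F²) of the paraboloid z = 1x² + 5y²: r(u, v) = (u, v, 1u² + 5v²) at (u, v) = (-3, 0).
K = 20/1369

Coefficients of the first fundamental form: E = 4*u^2 + 1, F = 20*u*v, G = 100*v^2 + 1.
Coefficients of the second fundamental form: L = 2/sqrt(4*u^2 + 100*v^2 + 1), M = 0, N = 10/sqrt(4*u^2 + 100*v^2 + 1).
Assemble K = (LN − M²)/(EG − F²) = 20/(16*u^4 + 800*u^2*v^2 + 8*u^2 + 10000*v^4 + 200*v^2 + 1). At (u, v) = (-3, 0): K = 20/1369.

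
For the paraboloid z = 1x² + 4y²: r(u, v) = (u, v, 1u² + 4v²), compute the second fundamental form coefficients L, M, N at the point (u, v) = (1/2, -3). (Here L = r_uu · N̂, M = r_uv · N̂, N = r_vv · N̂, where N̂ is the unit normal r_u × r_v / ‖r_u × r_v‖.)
L = sqrt(2)/17;  M = 0;  N = 4*sqrt(2)/17

Compute the unit normal N̂(u, v) = (-2*u/sqrt(4*u^2 + 64*v^2 + 1), -8*v/sqrt(4*u^2 + 64*v^2 + 1), 1/sqrt(4*u^2 + 64*v^2 + 1)), and the second partials r_uu, r_uv, r_vv. Take dot products:
  L(u, v) = r_uu · N̂ = 2/sqrt(4*u^2 + 64*v^2 + 1),
  M(u, v) = r_uv · N̂ = 0,
  N(u, v) = r_vv · N̂ = 8/sqrt(4*u^2 + 64*v^2 + 1).
Evaluating at (u, v) = (1/2, -3):
  L = sqrt(2)/17, M = 0, N = 4*sqrt(2)/17.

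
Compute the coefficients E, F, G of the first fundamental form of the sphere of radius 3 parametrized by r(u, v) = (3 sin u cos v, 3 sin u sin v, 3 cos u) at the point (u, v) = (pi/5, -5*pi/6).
E = 9;  F = 0;  G = 45/8 - 9*sqrt(5)/8

Partials: r_u = (3*cos(u)*cos(v), 3*sin(v)*cos(u), -3*sin(u)), r_v = (-3*sin(u)*sin(v), 3*sin(u)*cos(v), 0). As functions of (u, v):
  E = r_u · r_u = 9,
  F = r_u · r_v = 0,
  G = r_v · r_v = 9*sin(u)^2.
Evaluating at (u, v) = (pi/5, -5*pi/6): E = 9, F = 0, G = 45/8 - 9*sqrt(5)/8.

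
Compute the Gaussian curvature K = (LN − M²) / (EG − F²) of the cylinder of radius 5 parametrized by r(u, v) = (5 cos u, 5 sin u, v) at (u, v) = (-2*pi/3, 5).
K = 0

Coefficients of the first fundamental form: E = 25, F = 0, G = 1.
Coefficients of the second fundamental form: L = -5, M = 0, N = 0.
Assemble K = (LN − M²)/(EG − F²) = 0. At (u, v) = (-2*pi/3, 5): K = 0.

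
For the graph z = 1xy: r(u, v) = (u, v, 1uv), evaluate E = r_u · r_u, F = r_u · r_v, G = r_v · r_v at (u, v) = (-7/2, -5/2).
E = 29/4;  F = 35/4;  G = 53/4

Partials: r_u = (1, 0, v), r_v = (0, 1, u). As functions of (u, v):
  E = r_u · r_u = v^2 + 1,
  F = r_u · r_v = u*v,
  G = r_v · r_v = u^2 + 1.
Evaluating at (u, v) = (-7/2, -5/2): E = 29/4, F = 35/4, G = 53/4.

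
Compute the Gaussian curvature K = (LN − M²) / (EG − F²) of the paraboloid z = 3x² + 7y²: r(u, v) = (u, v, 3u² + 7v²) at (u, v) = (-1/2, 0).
K = 21/25

Coefficients of the first fundamental form: E = 36*u^2 + 1, F = 84*u*v, G = 196*v^2 + 1.
Coefficients of the second fundamental form: L = 6/sqrt(36*u^2 + 196*v^2 + 1), M = 0, N = 14/sqrt(36*u^2 + 196*v^2 + 1).
Assemble K = (LN − M²)/(EG − F²) = 84/(1296*u^4 + 14112*u^2*v^2 + 72*u^2 + 38416*v^4 + 392*v^2 + 1). At (u, v) = (-1/2, 0): K = 21/25.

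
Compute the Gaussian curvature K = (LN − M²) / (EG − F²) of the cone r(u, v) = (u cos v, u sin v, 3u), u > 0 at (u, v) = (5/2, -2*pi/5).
K = 0

Coefficients of the first fundamental form: E = 10, F = 0, G = u^2.
Coefficients of the second fundamental form: L = 0, M = 0, N = 3*sqrt(10)*u^2/(10*Abs(u)).
Assemble K = (LN − M²)/(EG − F²) = 0. At (u, v) = (5/2, -2*pi/5): K = 0.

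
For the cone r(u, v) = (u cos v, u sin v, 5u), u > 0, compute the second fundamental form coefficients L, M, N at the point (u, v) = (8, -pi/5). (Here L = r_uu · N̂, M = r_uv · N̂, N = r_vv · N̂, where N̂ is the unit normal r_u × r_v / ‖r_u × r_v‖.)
L = 0;  M = 0;  N = 20*sqrt(26)/13

Compute the unit normal N̂(u, v) = (-5*sqrt(26)*u*cos(v)/(26*Abs(u)), -5*sqrt(26)*u*sin(v)/(26*Abs(u)), sqrt(26)*u/(26*Abs(u))), and the second partials r_uu, r_uv, r_vv. Take dot products:
  L(u, v) = r_uu · N̂ = 0,
  M(u, v) = r_uv · N̂ = 0,
  N(u, v) = r_vv · N̂ = 5*sqrt(26)*u^2/(26*Abs(u)).
Evaluating at (u, v) = (8, -pi/5):
  L = 0, M = 0, N = 20*sqrt(26)/13.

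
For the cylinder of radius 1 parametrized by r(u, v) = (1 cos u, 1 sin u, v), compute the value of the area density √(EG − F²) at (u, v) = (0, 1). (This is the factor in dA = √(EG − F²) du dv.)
√(EG − F²)|_{(0, 1)} = 1

E = 1, F = 0, G = 1, so EG − F² = 1. Taking the positive square root: √(EG − F²) = 1. At (u, v) = (0, 1): 1.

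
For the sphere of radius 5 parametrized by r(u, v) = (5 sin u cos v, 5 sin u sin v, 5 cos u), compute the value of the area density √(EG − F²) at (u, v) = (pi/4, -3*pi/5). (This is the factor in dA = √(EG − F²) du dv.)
√(EG − F²)|_{(pi/4, -3*pi/5)} = 25*sqrt(2)/2

E = 25, F = 0, G = 25*sin(u)^2, so EG − F² = 625*sin(u)^2. Taking the positive square root: √(EG − F²) = 25*Abs(sin(u)). At (u, v) = (pi/4, -3*pi/5): 25*sqrt(2)/2.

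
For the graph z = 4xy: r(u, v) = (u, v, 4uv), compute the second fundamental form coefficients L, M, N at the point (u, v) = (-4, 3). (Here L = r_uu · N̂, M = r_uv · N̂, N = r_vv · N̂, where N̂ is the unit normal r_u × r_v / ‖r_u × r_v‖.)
L = 0;  M = 4*sqrt(401)/401;  N = 0

Compute the unit normal N̂(u, v) = (-4*v/sqrt(16*u^2 + 16*v^2 + 1), -4*u/sqrt(16*u^2 + 16*v^2 + 1), 1/sqrt(16*u^2 + 16*v^2 + 1)), and the second partials r_uu, r_uv, r_vv. Take dot products:
  L(u, v) = r_uu · N̂ = 0,
  M(u, v) = r_uv · N̂ = 4/sqrt(16*u^2 + 16*v^2 + 1),
  N(u, v) = r_vv · N̂ = 0.
Evaluating at (u, v) = (-4, 3):
  L = 0, M = 4*sqrt(401)/401, N = 0.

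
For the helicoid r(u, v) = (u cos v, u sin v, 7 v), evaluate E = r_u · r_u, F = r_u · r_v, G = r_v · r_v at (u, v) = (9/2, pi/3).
E = 1;  F = 0;  G = 277/4

Partials: r_u = (cos(v), sin(v), 0), r_v = (-u*sin(v), u*cos(v), 7). As functions of (u, v):
  E = r_u · r_u = 1,
  F = r_u · r_v = 0,
  G = r_v · r_v = u^2 + 49.
Evaluating at (u, v) = (9/2, pi/3): E = 1, F = 0, G = 277/4.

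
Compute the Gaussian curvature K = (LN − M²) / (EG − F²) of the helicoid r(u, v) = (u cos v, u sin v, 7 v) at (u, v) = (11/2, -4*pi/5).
K = -784/100489

Coefficients of the first fundamental form: E = 1, F = 0, G = u^2 + 49.
Coefficients of the second fundamental form: L = 0, M = -7/sqrt(u^2 + 49), N = 0.
Assemble K = (LN − M²)/(EG − F²) = -49/(u^2 + 49)^2. At (u, v) = (11/2, -4*pi/5): K = -784/100489.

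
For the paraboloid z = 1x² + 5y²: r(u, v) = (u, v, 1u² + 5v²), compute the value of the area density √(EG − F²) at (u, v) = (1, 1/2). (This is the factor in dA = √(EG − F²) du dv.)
√(EG − F²)|_{(1, 1/2)} = sqrt(30)

E = 4*u^2 + 1, F = 20*u*v, G = 100*v^2 + 1, so EG − F² = 4*u^2 + 100*v^2 + 1. Taking the positive square root: √(EG − F²) = sqrt(4*u^2 + 100*v^2 + 1). At (u, v) = (1, 1/2): sqrt(30).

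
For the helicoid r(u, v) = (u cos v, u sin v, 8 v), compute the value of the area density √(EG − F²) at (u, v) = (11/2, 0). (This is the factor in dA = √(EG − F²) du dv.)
√(EG − F²)|_{(11/2, 0)} = sqrt(377)/2

E = 1, F = 0, G = u^2 + 64, so EG − F² = u^2 + 64. Taking the positive square root: √(EG − F²) = sqrt(u^2 + 64). At (u, v) = (11/2, 0): sqrt(377)/2.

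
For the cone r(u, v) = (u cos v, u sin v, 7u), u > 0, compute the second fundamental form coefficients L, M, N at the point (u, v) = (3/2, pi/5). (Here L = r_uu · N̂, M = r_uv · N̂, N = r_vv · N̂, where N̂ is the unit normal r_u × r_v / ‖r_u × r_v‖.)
L = 0;  M = 0;  N = 21*sqrt(2)/20

Compute the unit normal N̂(u, v) = (-7*sqrt(2)*u*cos(v)/(10*Abs(u)), -7*sqrt(2)*u*sin(v)/(10*Abs(u)), sqrt(2)*u/(10*Abs(u))), and the second partials r_uu, r_uv, r_vv. Take dot products:
  L(u, v) = r_uu · N̂ = 0,
  M(u, v) = r_uv · N̂ = 0,
  N(u, v) = r_vv · N̂ = 7*sqrt(2)*u^2/(10*Abs(u)).
Evaluating at (u, v) = (3/2, pi/5):
  L = 0, M = 0, N = 21*sqrt(2)/20.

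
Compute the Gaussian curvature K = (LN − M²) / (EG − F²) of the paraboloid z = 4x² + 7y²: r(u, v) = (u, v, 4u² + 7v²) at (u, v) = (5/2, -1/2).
K = 28/50625

Coefficients of the first fundamental form: E = 64*u^2 + 1, F = 112*u*v, G = 196*v^2 + 1.
Coefficients of the second fundamental form: L = 8/sqrt(64*u^2 + 196*v^2 + 1), M = 0, N = 14/sqrt(64*u^2 + 196*v^2 + 1).
Assemble K = (LN − M²)/(EG − F²) = 112/(4096*u^4 + 25088*u^2*v^2 + 128*u^2 + 38416*v^4 + 392*v^2 + 1). At (u, v) = (5/2, -1/2): K = 28/50625.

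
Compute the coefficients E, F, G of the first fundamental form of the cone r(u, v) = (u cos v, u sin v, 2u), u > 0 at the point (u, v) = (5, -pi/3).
E = 5;  F = 0;  G = 25

Partials: r_u = (cos(v), sin(v), 2), r_v = (-u*sin(v), u*cos(v), 0). As functions of (u, v):
  E = r_u · r_u = 5,
  F = r_u · r_v = 0,
  G = r_v · r_v = u^2.
Evaluating at (u, v) = (5, -pi/3): E = 5, F = 0, G = 25.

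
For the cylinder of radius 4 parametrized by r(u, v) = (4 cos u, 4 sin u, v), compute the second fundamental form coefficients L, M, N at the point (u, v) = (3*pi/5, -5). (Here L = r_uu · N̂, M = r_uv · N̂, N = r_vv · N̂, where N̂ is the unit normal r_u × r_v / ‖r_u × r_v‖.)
L = -4;  M = 0;  N = 0

Compute the unit normal N̂(u, v) = (cos(u), sin(u), 0), and the second partials r_uu, r_uv, r_vv. Take dot products:
  L(u, v) = r_uu · N̂ = -4,
  M(u, v) = r_uv · N̂ = 0,
  N(u, v) = r_vv · N̂ = 0.
Evaluating at (u, v) = (3*pi/5, -5):
  L = -4, M = 0, N = 0.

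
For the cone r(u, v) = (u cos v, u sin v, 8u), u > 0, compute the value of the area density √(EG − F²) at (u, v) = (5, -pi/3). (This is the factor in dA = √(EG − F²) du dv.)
√(EG − F²)|_{(5, -pi/3)} = 5*sqrt(65)

E = 65, F = 0, G = u^2, so EG − F² = 65*u^2. Taking the positive square root: √(EG − F²) = sqrt(65)*Abs(u). At (u, v) = (5, -pi/3): 5*sqrt(65).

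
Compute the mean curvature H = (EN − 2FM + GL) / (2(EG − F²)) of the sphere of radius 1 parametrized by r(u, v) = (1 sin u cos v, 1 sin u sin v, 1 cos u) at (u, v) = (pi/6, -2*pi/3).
H = -1

With E = 1, F = 0, G = sin(u)^2, L = -sin(u)/Abs(sin(u)), M = 0, N = -sin(u)^3/Abs(sin(u)), assemble
  H = (EN − 2FM + GL) / (2(EG − F²)) = -sin(u)/Abs(sin(u)).
At (u, v) = (pi/6, -2*pi/3): H = -1.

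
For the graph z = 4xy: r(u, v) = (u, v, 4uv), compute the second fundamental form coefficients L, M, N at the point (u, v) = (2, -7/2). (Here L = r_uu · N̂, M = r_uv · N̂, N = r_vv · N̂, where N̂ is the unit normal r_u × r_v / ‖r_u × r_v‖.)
L = 0;  M = 4*sqrt(29)/87;  N = 0

Compute the unit normal N̂(u, v) = (-4*v/sqrt(16*u^2 + 16*v^2 + 1), -4*u/sqrt(16*u^2 + 16*v^2 + 1), 1/sqrt(16*u^2 + 16*v^2 + 1)), and the second partials r_uu, r_uv, r_vv. Take dot products:
  L(u, v) = r_uu · N̂ = 0,
  M(u, v) = r_uv · N̂ = 4/sqrt(16*u^2 + 16*v^2 + 1),
  N(u, v) = r_vv · N̂ = 0.
Evaluating at (u, v) = (2, -7/2):
  L = 0, M = 4*sqrt(29)/87, N = 0.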